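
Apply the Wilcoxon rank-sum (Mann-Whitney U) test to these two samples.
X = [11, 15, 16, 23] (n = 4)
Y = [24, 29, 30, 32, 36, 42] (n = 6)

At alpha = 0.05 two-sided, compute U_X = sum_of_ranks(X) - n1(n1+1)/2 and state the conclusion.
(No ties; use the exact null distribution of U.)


Step 1: Combine and sort all 10 observations; assign midranks.
sorted (value, group): (11,X), (15,X), (16,X), (23,X), (24,Y), (29,Y), (30,Y), (32,Y), (36,Y), (42,Y)
ranks: 11->1, 15->2, 16->3, 23->4, 24->5, 29->6, 30->7, 32->8, 36->9, 42->10
Step 2: Rank sum for X: R1 = 1 + 2 + 3 + 4 = 10.
Step 3: U_X = R1 - n1(n1+1)/2 = 10 - 4*5/2 = 10 - 10 = 0.
       U_Y = n1*n2 - U_X = 24 - 0 = 24.
Step 4: No ties, so the exact null distribution of U (based on enumerating the C(10,4) = 210 equally likely rank assignments) gives the two-sided p-value.
Step 5: p-value = 0.009524; compare to alpha = 0.05. reject H0.

U_X = 0, p = 0.009524, reject H0 at alpha = 0.05.


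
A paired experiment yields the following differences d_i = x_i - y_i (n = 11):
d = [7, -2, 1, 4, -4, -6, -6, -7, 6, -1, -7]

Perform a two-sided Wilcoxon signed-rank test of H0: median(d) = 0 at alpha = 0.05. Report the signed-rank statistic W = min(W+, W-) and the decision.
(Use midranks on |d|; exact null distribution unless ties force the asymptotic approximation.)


Step 1: Drop any zero differences (none here) and take |d_i|.
|d| = [7, 2, 1, 4, 4, 6, 6, 7, 6, 1, 7]
Step 2: Midrank |d_i| (ties get averaged ranks).
ranks: |7|->10, |2|->3, |1|->1.5, |4|->4.5, |4|->4.5, |6|->7, |6|->7, |7|->10, |6|->7, |1|->1.5, |7|->10
Step 3: Attach original signs; sum ranks with positive sign and with negative sign.
W+ = 10 + 1.5 + 4.5 + 7 = 23
W- = 3 + 4.5 + 7 + 7 + 10 + 1.5 + 10 = 43
(Check: W+ + W- = 66 should equal n(n+1)/2 = 66.)
Step 4: Test statistic W = min(W+, W-) = 23.
Step 5: Ties in |d|, so use the tie-corrected normal approximation.
        E[W] = n(n+1)/4 = 11*12/4 = 33.
        Tie groups: |d|=1 (t=2), |d|=4 (t=2), |d|=6 (t=3), |d|=7 (t=3); sum(t^3 - t) = 60.
        Var[W] = n(n+1)(2n+1)/24 - sum(t^3-t)/48 = 3036/24 - 60/48 = 125.25.
        z = (W - E[W]) / sqrt(Var[W]) = (23 - 33) / 11.1915 = -0.8935.
        Two-sided p = 2*Phi(z) = 0.371571.
Step 6: alpha = 0.05. fail to reject H0.

W+ = 23, W- = 43, W = min = 23, p = 0.371571, fail to reject H0.


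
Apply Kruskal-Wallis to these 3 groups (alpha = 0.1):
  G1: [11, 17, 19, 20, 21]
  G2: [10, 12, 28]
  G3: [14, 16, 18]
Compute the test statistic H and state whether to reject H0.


Step 1: Combine all N = 11 observations and assign midranks.
sorted (value, group, rank): (10,G2,1), (11,G1,2), (12,G2,3), (14,G3,4), (16,G3,5), (17,G1,6), (18,G3,7), (19,G1,8), (20,G1,9), (21,G1,10), (28,G2,11)
Step 2: Sum ranks within each group.
R_1 = 35 (n_1 = 5)
R_2 = 15 (n_2 = 3)
R_3 = 16 (n_3 = 3)
Step 3: H = 12/(N(N+1)) * sum(R_i^2/n_i) - 3(N+1)
     = 12/(11*12) * (35^2/5 + 15^2/3 + 16^2/3) - 3*12
     = 0.090909 * 405.333 - 36
     = 0.848485.
Step 4: No ties, so H is used without correction.
Step 5: Under H0, H ~ chi^2(2); p-value = 0.654265.
Step 6: alpha = 0.1. fail to reject H0.

H = 0.8485, df = 2, p = 0.654265, fail to reject H0.


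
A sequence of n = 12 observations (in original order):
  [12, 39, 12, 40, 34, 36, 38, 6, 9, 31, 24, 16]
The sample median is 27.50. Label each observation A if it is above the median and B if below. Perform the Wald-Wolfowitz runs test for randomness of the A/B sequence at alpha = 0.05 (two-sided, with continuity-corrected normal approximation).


Step 1: Compute median = 27.50; label A = above, B = below.
Labels in order: BABAAAABBABB  (n_A = 6, n_B = 6)
Step 2: Count runs R = 7.
Step 3: Under H0 (random ordering), E[R] = 2*n_A*n_B/(n_A+n_B) + 1 = 2*6*6/12 + 1 = 7.0000.
        Var[R] = 2*n_A*n_B*(2*n_A*n_B - n_A - n_B) / ((n_A+n_B)^2 * (n_A+n_B-1)) = 4320/1584 = 2.7273.
        SD[R] = 1.6514.
Step 4: R = E[R], so z = 0 with no continuity correction.
Step 5: Two-sided p-value via normal approximation = 2*(1 - Phi(|z|)) = 1.000000.
Step 6: alpha = 0.05. fail to reject H0.

R = 7, z = 0.0000, p = 1.000000, fail to reject H0.


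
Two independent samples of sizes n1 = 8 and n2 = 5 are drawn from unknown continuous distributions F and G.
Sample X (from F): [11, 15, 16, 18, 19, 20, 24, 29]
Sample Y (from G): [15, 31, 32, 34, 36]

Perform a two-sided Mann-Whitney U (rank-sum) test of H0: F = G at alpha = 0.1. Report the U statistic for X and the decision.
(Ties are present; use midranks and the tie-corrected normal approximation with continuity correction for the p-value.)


Step 1: Combine and sort all 13 observations; assign midranks.
sorted (value, group): (11,X), (15,X), (15,Y), (16,X), (18,X), (19,X), (20,X), (24,X), (29,X), (31,Y), (32,Y), (34,Y), (36,Y)
ranks: 11->1, 15->2.5, 15->2.5, 16->4, 18->5, 19->6, 20->7, 24->8, 29->9, 31->10, 32->11, 34->12, 36->13
Step 2: Rank sum for X: R1 = 1 + 2.5 + 4 + 5 + 6 + 7 + 8 + 9 = 42.5.
Step 3: U_X = R1 - n1(n1+1)/2 = 42.5 - 8*9/2 = 42.5 - 36 = 6.5.
       U_Y = n1*n2 - U_X = 40 - 6.5 = 33.5.
Step 4: Ties are present, so use the tie-corrected normal approximation (with continuity correction) for the p-value.
Step 5: p-value = 0.056699; compare to alpha = 0.1. reject H0.

U_X = 6.5, p = 0.056699, reject H0 at alpha = 0.1.


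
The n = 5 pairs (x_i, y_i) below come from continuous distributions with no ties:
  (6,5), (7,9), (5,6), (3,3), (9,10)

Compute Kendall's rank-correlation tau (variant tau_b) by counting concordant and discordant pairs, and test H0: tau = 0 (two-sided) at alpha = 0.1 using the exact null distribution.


Step 1: Enumerate the 10 unordered pairs (i,j) with i<j and classify each by sign(x_j-x_i) * sign(y_j-y_i).
  (1,2):dx=+1,dy=+4->C; (1,3):dx=-1,dy=+1->D; (1,4):dx=-3,dy=-2->C; (1,5):dx=+3,dy=+5->C
  (2,3):dx=-2,dy=-3->C; (2,4):dx=-4,dy=-6->C; (2,5):dx=+2,dy=+1->C; (3,4):dx=-2,dy=-3->C
  (3,5):dx=+4,dy=+4->C; (4,5):dx=+6,dy=+7->C
Step 2: C = 9, D = 1, total pairs = 10.
Step 3: tau = (C - D)/(n(n-1)/2) = (9 - 1)/10 = 0.800000.
Step 4: Exact two-sided p-value (enumerate n! = 120 permutations of y under H0): p = 0.083333.
Step 5: alpha = 0.1. reject H0.

tau_b = 0.8000 (C=9, D=1), p = 0.083333, reject H0.


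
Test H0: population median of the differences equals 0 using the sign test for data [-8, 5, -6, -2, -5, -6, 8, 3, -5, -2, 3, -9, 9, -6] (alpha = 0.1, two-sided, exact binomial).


Step 1: Discard zero differences. Original n = 14; n_eff = number of nonzero differences = 14.
Nonzero differences (with sign): -8, +5, -6, -2, -5, -6, +8, +3, -5, -2, +3, -9, +9, -6
Step 2: Count signs: positive = 5, negative = 9.
Step 3: Under H0: P(positive) = 0.5, so the number of positives S ~ Bin(14, 0.5).
Step 4: Two-sided exact p-value = sum of Bin(14,0.5) probabilities at or below the observed probability = 0.423950.
Step 5: alpha = 0.1. fail to reject H0.

n_eff = 14, pos = 5, neg = 9, p = 0.423950, fail to reject H0.


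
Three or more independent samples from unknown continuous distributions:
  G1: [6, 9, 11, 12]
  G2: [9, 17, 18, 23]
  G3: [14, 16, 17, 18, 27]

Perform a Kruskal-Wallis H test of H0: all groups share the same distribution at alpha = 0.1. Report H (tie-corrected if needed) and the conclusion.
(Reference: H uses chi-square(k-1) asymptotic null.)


Step 1: Combine all N = 13 observations and assign midranks.
sorted (value, group, rank): (6,G1,1), (9,G1,2.5), (9,G2,2.5), (11,G1,4), (12,G1,5), (14,G3,6), (16,G3,7), (17,G2,8.5), (17,G3,8.5), (18,G2,10.5), (18,G3,10.5), (23,G2,12), (27,G3,13)
Step 2: Sum ranks within each group.
R_1 = 12.5 (n_1 = 4)
R_2 = 33.5 (n_2 = 4)
R_3 = 45 (n_3 = 5)
Step 3: H = 12/(N(N+1)) * sum(R_i^2/n_i) - 3(N+1)
     = 12/(13*14) * (12.5^2/4 + 33.5^2/4 + 45^2/5) - 3*14
     = 0.065934 * 724.625 - 42
     = 5.777473.
Step 4: Ties present; correction factor C = 1 - 18/(13^3 - 13) = 0.991758. Corrected H = 5.777473 / 0.991758 = 5.825485.
Step 5: Under H0, H ~ chi^2(2); p-value = 0.054327.
Step 6: alpha = 0.1. reject H0.

H = 5.8255, df = 2, p = 0.054327, reject H0.


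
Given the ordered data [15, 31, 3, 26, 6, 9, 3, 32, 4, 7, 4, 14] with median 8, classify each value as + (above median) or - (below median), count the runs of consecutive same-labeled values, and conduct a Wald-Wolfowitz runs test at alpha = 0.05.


Step 1: Compute median = 8; label A = above, B = below.
Labels in order: AABABABABBBA  (n_A = 6, n_B = 6)
Step 2: Count runs R = 9.
Step 3: Under H0 (random ordering), E[R] = 2*n_A*n_B/(n_A+n_B) + 1 = 2*6*6/12 + 1 = 7.0000.
        Var[R] = 2*n_A*n_B*(2*n_A*n_B - n_A - n_B) / ((n_A+n_B)^2 * (n_A+n_B-1)) = 4320/1584 = 2.7273.
        SD[R] = 1.6514.
Step 4: Continuity-corrected z = (R - 0.5 - E[R]) / SD[R] = (9 - 0.5 - 7.0000) / 1.6514 = 0.9083.
Step 5: Two-sided p-value via normal approximation = 2*(1 - Phi(|z|)) = 0.363722.
Step 6: alpha = 0.05. fail to reject H0.

R = 9, z = 0.9083, p = 0.363722, fail to reject H0.


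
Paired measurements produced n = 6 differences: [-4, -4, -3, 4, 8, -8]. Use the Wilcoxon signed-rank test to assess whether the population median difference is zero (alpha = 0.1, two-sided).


Step 1: Drop any zero differences (none here) and take |d_i|.
|d| = [4, 4, 3, 4, 8, 8]
Step 2: Midrank |d_i| (ties get averaged ranks).
ranks: |4|->3, |4|->3, |3|->1, |4|->3, |8|->5.5, |8|->5.5
Step 3: Attach original signs; sum ranks with positive sign and with negative sign.
W+ = 3 + 5.5 = 8.5
W- = 3 + 3 + 1 + 5.5 = 12.5
(Check: W+ + W- = 21 should equal n(n+1)/2 = 21.)
Step 4: Test statistic W = min(W+, W-) = 8.5.
Step 5: Ties in |d|, so use the tie-corrected normal approximation.
        E[W] = n(n+1)/4 = 6*7/4 = 10.5.
        Tie groups: |d|=4 (t=3), |d|=8 (t=2); sum(t^3 - t) = 30.
        Var[W] = n(n+1)(2n+1)/24 - sum(t^3-t)/48 = 546/24 - 30/48 = 22.125.
        z = (W - E[W]) / sqrt(Var[W]) = (8.5 - 10.5) / 4.7037 = -0.4252.
        Two-sided p = 2*Phi(z) = 0.670694.
Step 6: alpha = 0.1. fail to reject H0.

W+ = 8.5, W- = 12.5, W = min = 8.5, p = 0.670694, fail to reject H0.


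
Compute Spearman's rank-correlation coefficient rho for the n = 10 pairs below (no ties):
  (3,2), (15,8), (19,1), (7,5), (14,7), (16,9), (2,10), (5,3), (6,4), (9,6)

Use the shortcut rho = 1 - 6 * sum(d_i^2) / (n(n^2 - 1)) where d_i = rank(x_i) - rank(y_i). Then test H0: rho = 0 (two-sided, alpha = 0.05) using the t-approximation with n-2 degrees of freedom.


Step 1: Rank x and y separately (midranks; no ties here).
rank(x): 3->2, 15->8, 19->10, 7->5, 14->7, 16->9, 2->1, 5->3, 6->4, 9->6
rank(y): 2->2, 8->8, 1->1, 5->5, 7->7, 9->9, 10->10, 3->3, 4->4, 6->6
Step 2: d_i = R_x(i) - R_y(i); compute d_i^2.
  (2-2)^2=0, (8-8)^2=0, (10-1)^2=81, (5-5)^2=0, (7-7)^2=0, (9-9)^2=0, (1-10)^2=81, (3-3)^2=0, (4-4)^2=0, (6-6)^2=0
sum(d^2) = 162.
Step 3: rho = 1 - 6*162 / (10*(10^2 - 1)) = 1 - 972/990 = 0.018182.
Step 4: Under H0, t = rho * sqrt((n-2)/(1-rho^2)) = 0.0514 ~ t(8).
Step 5: Two-sided p-value from the t-distribution with 8 df = 0.960240.
Step 6: alpha = 0.05. fail to reject H0.

rho = 0.0182, p = 0.960240, fail to reject H0 at alpha = 0.05.


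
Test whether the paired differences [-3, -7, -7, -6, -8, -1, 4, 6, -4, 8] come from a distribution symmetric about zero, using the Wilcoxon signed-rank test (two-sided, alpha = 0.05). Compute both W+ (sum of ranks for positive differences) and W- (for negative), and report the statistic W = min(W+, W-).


Step 1: Drop any zero differences (none here) and take |d_i|.
|d| = [3, 7, 7, 6, 8, 1, 4, 6, 4, 8]
Step 2: Midrank |d_i| (ties get averaged ranks).
ranks: |3|->2, |7|->7.5, |7|->7.5, |6|->5.5, |8|->9.5, |1|->1, |4|->3.5, |6|->5.5, |4|->3.5, |8|->9.5
Step 3: Attach original signs; sum ranks with positive sign and with negative sign.
W+ = 3.5 + 5.5 + 9.5 = 18.5
W- = 2 + 7.5 + 7.5 + 5.5 + 9.5 + 1 + 3.5 = 36.5
(Check: W+ + W- = 55 should equal n(n+1)/2 = 55.)
Step 4: Test statistic W = min(W+, W-) = 18.5.
Step 5: Ties in |d|, so use the tie-corrected normal approximation.
        E[W] = n(n+1)/4 = 10*11/4 = 27.5.
        Tie groups: |d|=4 (t=2), |d|=6 (t=2), |d|=7 (t=2), |d|=8 (t=2); sum(t^3 - t) = 24.
        Var[W] = n(n+1)(2n+1)/24 - sum(t^3-t)/48 = 2310/24 - 24/48 = 95.75.
        z = (W - E[W]) / sqrt(Var[W]) = (18.5 - 27.5) / 9.7852 = -0.9198.
        Two-sided p = 2*Phi(z) = 0.357700.
Step 6: alpha = 0.05. fail to reject H0.

W+ = 18.5, W- = 36.5, W = min = 18.5, p = 0.357700, fail to reject H0.


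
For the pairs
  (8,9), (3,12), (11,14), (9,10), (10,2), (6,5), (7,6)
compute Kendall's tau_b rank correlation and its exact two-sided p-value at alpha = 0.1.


Step 1: Enumerate the 21 unordered pairs (i,j) with i<j and classify each by sign(x_j-x_i) * sign(y_j-y_i).
  (1,2):dx=-5,dy=+3->D; (1,3):dx=+3,dy=+5->C; (1,4):dx=+1,dy=+1->C; (1,5):dx=+2,dy=-7->D
  (1,6):dx=-2,dy=-4->C; (1,7):dx=-1,dy=-3->C; (2,3):dx=+8,dy=+2->C; (2,4):dx=+6,dy=-2->D
  (2,5):dx=+7,dy=-10->D; (2,6):dx=+3,dy=-7->D; (2,7):dx=+4,dy=-6->D; (3,4):dx=-2,dy=-4->C
  (3,5):dx=-1,dy=-12->C; (3,6):dx=-5,dy=-9->C; (3,7):dx=-4,dy=-8->C; (4,5):dx=+1,dy=-8->D
  (4,6):dx=-3,dy=-5->C; (4,7):dx=-2,dy=-4->C; (5,6):dx=-4,dy=+3->D; (5,7):dx=-3,dy=+4->D
  (6,7):dx=+1,dy=+1->C
Step 2: C = 12, D = 9, total pairs = 21.
Step 3: tau = (C - D)/(n(n-1)/2) = (12 - 9)/21 = 0.142857.
Step 4: Exact two-sided p-value (enumerate n! = 5040 permutations of y under H0): p = 0.772619.
Step 5: alpha = 0.1. fail to reject H0.

tau_b = 0.1429 (C=12, D=9), p = 0.772619, fail to reject H0.


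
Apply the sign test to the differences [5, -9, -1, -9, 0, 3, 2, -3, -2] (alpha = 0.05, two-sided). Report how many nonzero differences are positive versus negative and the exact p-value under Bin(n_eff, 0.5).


Step 1: Discard zero differences. Original n = 9; n_eff = number of nonzero differences = 8.
Nonzero differences (with sign): +5, -9, -1, -9, +3, +2, -3, -2
Step 2: Count signs: positive = 3, negative = 5.
Step 3: Under H0: P(positive) = 0.5, so the number of positives S ~ Bin(8, 0.5).
Step 4: Two-sided exact p-value = sum of Bin(8,0.5) probabilities at or below the observed probability = 0.726562.
Step 5: alpha = 0.05. fail to reject H0.

n_eff = 8, pos = 3, neg = 5, p = 0.726562, fail to reject H0.


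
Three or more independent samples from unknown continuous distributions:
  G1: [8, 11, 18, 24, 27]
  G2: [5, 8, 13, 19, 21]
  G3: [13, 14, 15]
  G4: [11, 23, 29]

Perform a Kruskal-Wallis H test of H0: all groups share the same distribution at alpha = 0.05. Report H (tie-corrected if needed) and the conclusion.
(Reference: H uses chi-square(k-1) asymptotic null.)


Step 1: Combine all N = 16 observations and assign midranks.
sorted (value, group, rank): (5,G2,1), (8,G1,2.5), (8,G2,2.5), (11,G1,4.5), (11,G4,4.5), (13,G2,6.5), (13,G3,6.5), (14,G3,8), (15,G3,9), (18,G1,10), (19,G2,11), (21,G2,12), (23,G4,13), (24,G1,14), (27,G1,15), (29,G4,16)
Step 2: Sum ranks within each group.
R_1 = 46 (n_1 = 5)
R_2 = 33 (n_2 = 5)
R_3 = 23.5 (n_3 = 3)
R_4 = 33.5 (n_4 = 3)
Step 3: H = 12/(N(N+1)) * sum(R_i^2/n_i) - 3(N+1)
     = 12/(16*17) * (46^2/5 + 33^2/5 + 23.5^2/3 + 33.5^2/3) - 3*17
     = 0.044118 * 1199.17 - 51
     = 1.904412.
Step 4: Ties present; correction factor C = 1 - 18/(16^3 - 16) = 0.995588. Corrected H = 1.904412 / 0.995588 = 1.912851.
Step 5: Under H0, H ~ chi^2(3); p-value = 0.590690.
Step 6: alpha = 0.05. fail to reject H0.

H = 1.9129, df = 3, p = 0.590690, fail to reject H0.


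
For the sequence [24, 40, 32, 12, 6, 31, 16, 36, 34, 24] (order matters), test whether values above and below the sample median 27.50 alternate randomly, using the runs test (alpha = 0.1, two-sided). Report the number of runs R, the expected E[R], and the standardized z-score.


Step 1: Compute median = 27.50; label A = above, B = below.
Labels in order: BAABBABAAB  (n_A = 5, n_B = 5)
Step 2: Count runs R = 7.
Step 3: Under H0 (random ordering), E[R] = 2*n_A*n_B/(n_A+n_B) + 1 = 2*5*5/10 + 1 = 6.0000.
        Var[R] = 2*n_A*n_B*(2*n_A*n_B - n_A - n_B) / ((n_A+n_B)^2 * (n_A+n_B-1)) = 2000/900 = 2.2222.
        SD[R] = 1.4907.
Step 4: Continuity-corrected z = (R - 0.5 - E[R]) / SD[R] = (7 - 0.5 - 6.0000) / 1.4907 = 0.3354.
Step 5: Two-sided p-value via normal approximation = 2*(1 - Phi(|z|)) = 0.737316.
Step 6: alpha = 0.1. fail to reject H0.

R = 7, z = 0.3354, p = 0.737316, fail to reject H0.


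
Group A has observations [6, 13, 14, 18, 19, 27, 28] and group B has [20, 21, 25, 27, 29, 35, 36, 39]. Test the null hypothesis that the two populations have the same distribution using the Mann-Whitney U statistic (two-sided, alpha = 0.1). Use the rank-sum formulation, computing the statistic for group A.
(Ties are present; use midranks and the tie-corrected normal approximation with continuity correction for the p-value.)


Step 1: Combine and sort all 15 observations; assign midranks.
sorted (value, group): (6,X), (13,X), (14,X), (18,X), (19,X), (20,Y), (21,Y), (25,Y), (27,X), (27,Y), (28,X), (29,Y), (35,Y), (36,Y), (39,Y)
ranks: 6->1, 13->2, 14->3, 18->4, 19->5, 20->6, 21->7, 25->8, 27->9.5, 27->9.5, 28->11, 29->12, 35->13, 36->14, 39->15
Step 2: Rank sum for X: R1 = 1 + 2 + 3 + 4 + 5 + 9.5 + 11 = 35.5.
Step 3: U_X = R1 - n1(n1+1)/2 = 35.5 - 7*8/2 = 35.5 - 28 = 7.5.
       U_Y = n1*n2 - U_X = 56 - 7.5 = 48.5.
Step 4: Ties are present, so use the tie-corrected normal approximation (with continuity correction) for the p-value.
Step 5: p-value = 0.020524; compare to alpha = 0.1. reject H0.

U_X = 7.5, p = 0.020524, reject H0 at alpha = 0.1.


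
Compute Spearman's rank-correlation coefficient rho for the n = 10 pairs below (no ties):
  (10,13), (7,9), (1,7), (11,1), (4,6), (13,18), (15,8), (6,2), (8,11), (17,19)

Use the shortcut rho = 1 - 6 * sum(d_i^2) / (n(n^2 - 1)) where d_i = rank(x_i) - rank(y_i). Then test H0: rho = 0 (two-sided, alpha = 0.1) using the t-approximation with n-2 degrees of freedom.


Step 1: Rank x and y separately (midranks; no ties here).
rank(x): 10->6, 7->4, 1->1, 11->7, 4->2, 13->8, 15->9, 6->3, 8->5, 17->10
rank(y): 13->8, 9->6, 7->4, 1->1, 6->3, 18->9, 8->5, 2->2, 11->7, 19->10
Step 2: d_i = R_x(i) - R_y(i); compute d_i^2.
  (6-8)^2=4, (4-6)^2=4, (1-4)^2=9, (7-1)^2=36, (2-3)^2=1, (8-9)^2=1, (9-5)^2=16, (3-2)^2=1, (5-7)^2=4, (10-10)^2=0
sum(d^2) = 76.
Step 3: rho = 1 - 6*76 / (10*(10^2 - 1)) = 1 - 456/990 = 0.539394.
Step 4: Under H0, t = rho * sqrt((n-2)/(1-rho^2)) = 1.8118 ~ t(8).
Step 5: Two-sided p-value from the t-distribution with 8 df = 0.107593.
Step 6: alpha = 0.1. fail to reject H0.

rho = 0.5394, p = 0.107593, fail to reject H0 at alpha = 0.1.


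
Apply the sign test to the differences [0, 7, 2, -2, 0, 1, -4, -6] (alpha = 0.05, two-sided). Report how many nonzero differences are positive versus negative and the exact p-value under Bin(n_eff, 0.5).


Step 1: Discard zero differences. Original n = 8; n_eff = number of nonzero differences = 6.
Nonzero differences (with sign): +7, +2, -2, +1, -4, -6
Step 2: Count signs: positive = 3, negative = 3.
Step 3: Under H0: P(positive) = 0.5, so the number of positives S ~ Bin(6, 0.5).
Step 4: Two-sided exact p-value = sum of Bin(6,0.5) probabilities at or below the observed probability = 1.000000.
Step 5: alpha = 0.05. fail to reject H0.

n_eff = 6, pos = 3, neg = 3, p = 1.000000, fail to reject H0.


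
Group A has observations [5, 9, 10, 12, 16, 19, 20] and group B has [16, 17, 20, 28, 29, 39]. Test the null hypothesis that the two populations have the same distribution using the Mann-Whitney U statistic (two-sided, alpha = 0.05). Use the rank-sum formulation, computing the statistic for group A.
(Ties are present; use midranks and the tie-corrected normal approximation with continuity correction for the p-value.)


Step 1: Combine and sort all 13 observations; assign midranks.
sorted (value, group): (5,X), (9,X), (10,X), (12,X), (16,X), (16,Y), (17,Y), (19,X), (20,X), (20,Y), (28,Y), (29,Y), (39,Y)
ranks: 5->1, 9->2, 10->3, 12->4, 16->5.5, 16->5.5, 17->7, 19->8, 20->9.5, 20->9.5, 28->11, 29->12, 39->13
Step 2: Rank sum for X: R1 = 1 + 2 + 3 + 4 + 5.5 + 8 + 9.5 = 33.
Step 3: U_X = R1 - n1(n1+1)/2 = 33 - 7*8/2 = 33 - 28 = 5.
       U_Y = n1*n2 - U_X = 42 - 5 = 37.
Step 4: Ties are present, so use the tie-corrected normal approximation (with continuity correction) for the p-value.
Step 5: p-value = 0.026392; compare to alpha = 0.05. reject H0.

U_X = 5, p = 0.026392, reject H0 at alpha = 0.05.


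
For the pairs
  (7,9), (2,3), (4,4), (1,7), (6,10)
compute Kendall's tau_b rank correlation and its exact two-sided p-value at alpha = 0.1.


Step 1: Enumerate the 10 unordered pairs (i,j) with i<j and classify each by sign(x_j-x_i) * sign(y_j-y_i).
  (1,2):dx=-5,dy=-6->C; (1,3):dx=-3,dy=-5->C; (1,4):dx=-6,dy=-2->C; (1,5):dx=-1,dy=+1->D
  (2,3):dx=+2,dy=+1->C; (2,4):dx=-1,dy=+4->D; (2,5):dx=+4,dy=+7->C; (3,4):dx=-3,dy=+3->D
  (3,5):dx=+2,dy=+6->C; (4,5):dx=+5,dy=+3->C
Step 2: C = 7, D = 3, total pairs = 10.
Step 3: tau = (C - D)/(n(n-1)/2) = (7 - 3)/10 = 0.400000.
Step 4: Exact two-sided p-value (enumerate n! = 120 permutations of y under H0): p = 0.483333.
Step 5: alpha = 0.1. fail to reject H0.

tau_b = 0.4000 (C=7, D=3), p = 0.483333, fail to reject H0.


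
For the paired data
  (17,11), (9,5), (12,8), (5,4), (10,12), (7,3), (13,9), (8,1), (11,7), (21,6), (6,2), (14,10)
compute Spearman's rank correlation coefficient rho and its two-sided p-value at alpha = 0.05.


Step 1: Rank x and y separately (midranks; no ties here).
rank(x): 17->11, 9->5, 12->8, 5->1, 10->6, 7->3, 13->9, 8->4, 11->7, 21->12, 6->2, 14->10
rank(y): 11->11, 5->5, 8->8, 4->4, 12->12, 3->3, 9->9, 1->1, 7->7, 6->6, 2->2, 10->10
Step 2: d_i = R_x(i) - R_y(i); compute d_i^2.
  (11-11)^2=0, (5-5)^2=0, (8-8)^2=0, (1-4)^2=9, (6-12)^2=36, (3-3)^2=0, (9-9)^2=0, (4-1)^2=9, (7-7)^2=0, (12-6)^2=36, (2-2)^2=0, (10-10)^2=0
sum(d^2) = 90.
Step 3: rho = 1 - 6*90 / (12*(12^2 - 1)) = 1 - 540/1716 = 0.685315.
Step 4: Under H0, t = rho * sqrt((n-2)/(1-rho^2)) = 2.9759 ~ t(10).
Step 5: Two-sided p-value from the t-distribution with 10 df = 0.013906.
Step 6: alpha = 0.05. reject H0.

rho = 0.6853, p = 0.013906, reject H0 at alpha = 0.05.


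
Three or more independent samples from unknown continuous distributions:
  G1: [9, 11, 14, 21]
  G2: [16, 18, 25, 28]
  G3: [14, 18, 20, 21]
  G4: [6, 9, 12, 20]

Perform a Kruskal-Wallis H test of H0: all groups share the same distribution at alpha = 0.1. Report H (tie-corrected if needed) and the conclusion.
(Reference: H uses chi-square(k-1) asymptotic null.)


Step 1: Combine all N = 16 observations and assign midranks.
sorted (value, group, rank): (6,G4,1), (9,G1,2.5), (9,G4,2.5), (11,G1,4), (12,G4,5), (14,G1,6.5), (14,G3,6.5), (16,G2,8), (18,G2,9.5), (18,G3,9.5), (20,G3,11.5), (20,G4,11.5), (21,G1,13.5), (21,G3,13.5), (25,G2,15), (28,G2,16)
Step 2: Sum ranks within each group.
R_1 = 26.5 (n_1 = 4)
R_2 = 48.5 (n_2 = 4)
R_3 = 41 (n_3 = 4)
R_4 = 20 (n_4 = 4)
Step 3: H = 12/(N(N+1)) * sum(R_i^2/n_i) - 3(N+1)
     = 12/(16*17) * (26.5^2/4 + 48.5^2/4 + 41^2/4 + 20^2/4) - 3*17
     = 0.044118 * 1283.88 - 51
     = 5.641544.
Step 4: Ties present; correction factor C = 1 - 30/(16^3 - 16) = 0.992647. Corrected H = 5.641544 / 0.992647 = 5.683333.
Step 5: Under H0, H ~ chi^2(3); p-value = 0.128075.
Step 6: alpha = 0.1. fail to reject H0.

H = 5.6833, df = 3, p = 0.128075, fail to reject H0.


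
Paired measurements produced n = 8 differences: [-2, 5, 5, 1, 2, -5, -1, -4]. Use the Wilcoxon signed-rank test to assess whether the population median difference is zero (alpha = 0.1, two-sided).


Step 1: Drop any zero differences (none here) and take |d_i|.
|d| = [2, 5, 5, 1, 2, 5, 1, 4]
Step 2: Midrank |d_i| (ties get averaged ranks).
ranks: |2|->3.5, |5|->7, |5|->7, |1|->1.5, |2|->3.5, |5|->7, |1|->1.5, |4|->5
Step 3: Attach original signs; sum ranks with positive sign and with negative sign.
W+ = 7 + 7 + 1.5 + 3.5 = 19
W- = 3.5 + 7 + 1.5 + 5 = 17
(Check: W+ + W- = 36 should equal n(n+1)/2 = 36.)
Step 4: Test statistic W = min(W+, W-) = 17.
Step 5: Ties in |d|, so use the tie-corrected normal approximation.
        E[W] = n(n+1)/4 = 8*9/4 = 18.
        Tie groups: |d|=1 (t=2), |d|=2 (t=2), |d|=5 (t=3); sum(t^3 - t) = 36.
        Var[W] = n(n+1)(2n+1)/24 - sum(t^3-t)/48 = 1224/24 - 36/48 = 50.25.
        z = (W - E[W]) / sqrt(Var[W]) = (17 - 18) / 7.0887 = -0.1411.
        Two-sided p = 2*Phi(z) = 0.887815.
Step 6: alpha = 0.1. fail to reject H0.

W+ = 19, W- = 17, W = min = 17, p = 0.887815, fail to reject H0.


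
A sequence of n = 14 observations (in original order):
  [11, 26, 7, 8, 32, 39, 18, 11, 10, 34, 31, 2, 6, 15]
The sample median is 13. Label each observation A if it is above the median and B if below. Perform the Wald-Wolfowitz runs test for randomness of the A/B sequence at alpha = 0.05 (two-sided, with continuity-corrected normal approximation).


Step 1: Compute median = 13; label A = above, B = below.
Labels in order: BABBAAABBAABBA  (n_A = 7, n_B = 7)
Step 2: Count runs R = 8.
Step 3: Under H0 (random ordering), E[R] = 2*n_A*n_B/(n_A+n_B) + 1 = 2*7*7/14 + 1 = 8.0000.
        Var[R] = 2*n_A*n_B*(2*n_A*n_B - n_A - n_B) / ((n_A+n_B)^2 * (n_A+n_B-1)) = 8232/2548 = 3.2308.
        SD[R] = 1.7974.
Step 4: R = E[R], so z = 0 with no continuity correction.
Step 5: Two-sided p-value via normal approximation = 2*(1 - Phi(|z|)) = 1.000000.
Step 6: alpha = 0.05. fail to reject H0.

R = 8, z = 0.0000, p = 1.000000, fail to reject H0.


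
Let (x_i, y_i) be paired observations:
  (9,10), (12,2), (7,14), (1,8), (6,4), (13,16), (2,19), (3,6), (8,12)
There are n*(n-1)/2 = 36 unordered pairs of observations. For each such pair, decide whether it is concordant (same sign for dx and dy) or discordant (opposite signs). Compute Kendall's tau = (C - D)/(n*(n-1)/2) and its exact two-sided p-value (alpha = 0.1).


Step 1: Enumerate the 36 unordered pairs (i,j) with i<j and classify each by sign(x_j-x_i) * sign(y_j-y_i).
  (1,2):dx=+3,dy=-8->D; (1,3):dx=-2,dy=+4->D; (1,4):dx=-8,dy=-2->C; (1,5):dx=-3,dy=-6->C
  (1,6):dx=+4,dy=+6->C; (1,7):dx=-7,dy=+9->D; (1,8):dx=-6,dy=-4->C; (1,9):dx=-1,dy=+2->D
  (2,3):dx=-5,dy=+12->D; (2,4):dx=-11,dy=+6->D; (2,5):dx=-6,dy=+2->D; (2,6):dx=+1,dy=+14->C
  (2,7):dx=-10,dy=+17->D; (2,8):dx=-9,dy=+4->D; (2,9):dx=-4,dy=+10->D; (3,4):dx=-6,dy=-6->C
  (3,5):dx=-1,dy=-10->C; (3,6):dx=+6,dy=+2->C; (3,7):dx=-5,dy=+5->D; (3,8):dx=-4,dy=-8->C
  (3,9):dx=+1,dy=-2->D; (4,5):dx=+5,dy=-4->D; (4,6):dx=+12,dy=+8->C; (4,7):dx=+1,dy=+11->C
  (4,8):dx=+2,dy=-2->D; (4,9):dx=+7,dy=+4->C; (5,6):dx=+7,dy=+12->C; (5,7):dx=-4,dy=+15->D
  (5,8):dx=-3,dy=+2->D; (5,9):dx=+2,dy=+8->C; (6,7):dx=-11,dy=+3->D; (6,8):dx=-10,dy=-10->C
  (6,9):dx=-5,dy=-4->C; (7,8):dx=+1,dy=-13->D; (7,9):dx=+6,dy=-7->D; (8,9):dx=+5,dy=+6->C
Step 2: C = 17, D = 19, total pairs = 36.
Step 3: tau = (C - D)/(n(n-1)/2) = (17 - 19)/36 = -0.055556.
Step 4: Exact two-sided p-value (enumerate n! = 362880 permutations of y under H0): p = 0.919455.
Step 5: alpha = 0.1. fail to reject H0.

tau_b = -0.0556 (C=17, D=19), p = 0.919455, fail to reject H0.


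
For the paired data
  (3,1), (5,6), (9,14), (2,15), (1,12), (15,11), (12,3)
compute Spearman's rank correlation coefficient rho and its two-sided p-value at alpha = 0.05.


Step 1: Rank x and y separately (midranks; no ties here).
rank(x): 3->3, 5->4, 9->5, 2->2, 1->1, 15->7, 12->6
rank(y): 1->1, 6->3, 14->6, 15->7, 12->5, 11->4, 3->2
Step 2: d_i = R_x(i) - R_y(i); compute d_i^2.
  (3-1)^2=4, (4-3)^2=1, (5-6)^2=1, (2-7)^2=25, (1-5)^2=16, (7-4)^2=9, (6-2)^2=16
sum(d^2) = 72.
Step 3: rho = 1 - 6*72 / (7*(7^2 - 1)) = 1 - 432/336 = -0.285714.
Step 4: Under H0, t = rho * sqrt((n-2)/(1-rho^2)) = -0.6667 ~ t(5).
Step 5: Two-sided p-value from the t-distribution with 5 df = 0.534509.
Step 6: alpha = 0.05. fail to reject H0.

rho = -0.2857, p = 0.534509, fail to reject H0 at alpha = 0.05.


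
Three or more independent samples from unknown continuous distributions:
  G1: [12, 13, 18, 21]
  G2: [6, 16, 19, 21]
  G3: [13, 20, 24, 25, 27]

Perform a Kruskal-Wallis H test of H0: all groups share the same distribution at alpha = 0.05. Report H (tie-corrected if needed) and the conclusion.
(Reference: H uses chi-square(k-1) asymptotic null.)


Step 1: Combine all N = 13 observations and assign midranks.
sorted (value, group, rank): (6,G2,1), (12,G1,2), (13,G1,3.5), (13,G3,3.5), (16,G2,5), (18,G1,6), (19,G2,7), (20,G3,8), (21,G1,9.5), (21,G2,9.5), (24,G3,11), (25,G3,12), (27,G3,13)
Step 2: Sum ranks within each group.
R_1 = 21 (n_1 = 4)
R_2 = 22.5 (n_2 = 4)
R_3 = 47.5 (n_3 = 5)
Step 3: H = 12/(N(N+1)) * sum(R_i^2/n_i) - 3(N+1)
     = 12/(13*14) * (21^2/4 + 22.5^2/4 + 47.5^2/5) - 3*14
     = 0.065934 * 688.062 - 42
     = 3.366758.
Step 4: Ties present; correction factor C = 1 - 12/(13^3 - 13) = 0.994505. Corrected H = 3.366758 / 0.994505 = 3.385359.
Step 5: Under H0, H ~ chi^2(2); p-value = 0.184026.
Step 6: alpha = 0.05. fail to reject H0.

H = 3.3854, df = 2, p = 0.184026, fail to reject H0.


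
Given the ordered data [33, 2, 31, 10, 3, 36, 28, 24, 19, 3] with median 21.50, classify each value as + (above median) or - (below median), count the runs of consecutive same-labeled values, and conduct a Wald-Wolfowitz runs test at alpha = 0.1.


Step 1: Compute median = 21.50; label A = above, B = below.
Labels in order: ABABBAAABB  (n_A = 5, n_B = 5)
Step 2: Count runs R = 6.
Step 3: Under H0 (random ordering), E[R] = 2*n_A*n_B/(n_A+n_B) + 1 = 2*5*5/10 + 1 = 6.0000.
        Var[R] = 2*n_A*n_B*(2*n_A*n_B - n_A - n_B) / ((n_A+n_B)^2 * (n_A+n_B-1)) = 2000/900 = 2.2222.
        SD[R] = 1.4907.
Step 4: R = E[R], so z = 0 with no continuity correction.
Step 5: Two-sided p-value via normal approximation = 2*(1 - Phi(|z|)) = 1.000000.
Step 6: alpha = 0.1. fail to reject H0.

R = 6, z = 0.0000, p = 1.000000, fail to reject H0.


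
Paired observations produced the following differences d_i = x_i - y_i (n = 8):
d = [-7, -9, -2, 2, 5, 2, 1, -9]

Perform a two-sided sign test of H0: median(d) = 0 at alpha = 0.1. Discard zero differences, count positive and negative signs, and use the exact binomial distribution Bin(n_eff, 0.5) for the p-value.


Step 1: Discard zero differences. Original n = 8; n_eff = number of nonzero differences = 8.
Nonzero differences (with sign): -7, -9, -2, +2, +5, +2, +1, -9
Step 2: Count signs: positive = 4, negative = 4.
Step 3: Under H0: P(positive) = 0.5, so the number of positives S ~ Bin(8, 0.5).
Step 4: Two-sided exact p-value = sum of Bin(8,0.5) probabilities at or below the observed probability = 1.000000.
Step 5: alpha = 0.1. fail to reject H0.

n_eff = 8, pos = 4, neg = 4, p = 1.000000, fail to reject H0.


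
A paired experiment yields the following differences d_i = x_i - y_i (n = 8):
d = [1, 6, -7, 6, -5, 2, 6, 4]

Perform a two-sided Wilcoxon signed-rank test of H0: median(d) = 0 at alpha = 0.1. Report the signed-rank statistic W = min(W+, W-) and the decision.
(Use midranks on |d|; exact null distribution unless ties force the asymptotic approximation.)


Step 1: Drop any zero differences (none here) and take |d_i|.
|d| = [1, 6, 7, 6, 5, 2, 6, 4]
Step 2: Midrank |d_i| (ties get averaged ranks).
ranks: |1|->1, |6|->6, |7|->8, |6|->6, |5|->4, |2|->2, |6|->6, |4|->3
Step 3: Attach original signs; sum ranks with positive sign and with negative sign.
W+ = 1 + 6 + 6 + 2 + 6 + 3 = 24
W- = 8 + 4 = 12
(Check: W+ + W- = 36 should equal n(n+1)/2 = 36.)
Step 4: Test statistic W = min(W+, W-) = 12.
Step 5: Ties in |d|, so use the tie-corrected normal approximation.
        E[W] = n(n+1)/4 = 8*9/4 = 18.
        Tie groups: |d|=6 (t=3); sum(t^3 - t) = 24.
        Var[W] = n(n+1)(2n+1)/24 - sum(t^3-t)/48 = 1224/24 - 24/48 = 50.5.
        z = (W - E[W]) / sqrt(Var[W]) = (12 - 18) / 7.1063 = -0.8443.
        Two-sided p = 2*Phi(z) = 0.398492.
Step 6: alpha = 0.1. fail to reject H0.

W+ = 24, W- = 12, W = min = 12, p = 0.398492, fail to reject H0.


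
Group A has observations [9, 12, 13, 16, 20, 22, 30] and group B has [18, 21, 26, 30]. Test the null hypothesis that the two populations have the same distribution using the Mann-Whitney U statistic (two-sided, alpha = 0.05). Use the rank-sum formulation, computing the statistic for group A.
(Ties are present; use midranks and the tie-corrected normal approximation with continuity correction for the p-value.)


Step 1: Combine and sort all 11 observations; assign midranks.
sorted (value, group): (9,X), (12,X), (13,X), (16,X), (18,Y), (20,X), (21,Y), (22,X), (26,Y), (30,X), (30,Y)
ranks: 9->1, 12->2, 13->3, 16->4, 18->5, 20->6, 21->7, 22->8, 26->9, 30->10.5, 30->10.5
Step 2: Rank sum for X: R1 = 1 + 2 + 3 + 4 + 6 + 8 + 10.5 = 34.5.
Step 3: U_X = R1 - n1(n1+1)/2 = 34.5 - 7*8/2 = 34.5 - 28 = 6.5.
       U_Y = n1*n2 - U_X = 28 - 6.5 = 21.5.
Step 4: Ties are present, so use the tie-corrected normal approximation (with continuity correction) for the p-value.
Step 5: p-value = 0.184875; compare to alpha = 0.05. fail to reject H0.

U_X = 6.5, p = 0.184875, fail to reject H0 at alpha = 0.05.


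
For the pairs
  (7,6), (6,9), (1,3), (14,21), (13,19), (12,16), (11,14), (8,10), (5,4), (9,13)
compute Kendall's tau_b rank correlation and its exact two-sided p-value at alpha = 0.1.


Step 1: Enumerate the 45 unordered pairs (i,j) with i<j and classify each by sign(x_j-x_i) * sign(y_j-y_i).
  (1,2):dx=-1,dy=+3->D; (1,3):dx=-6,dy=-3->C; (1,4):dx=+7,dy=+15->C; (1,5):dx=+6,dy=+13->C
  (1,6):dx=+5,dy=+10->C; (1,7):dx=+4,dy=+8->C; (1,8):dx=+1,dy=+4->C; (1,9):dx=-2,dy=-2->C
  (1,10):dx=+2,dy=+7->C; (2,3):dx=-5,dy=-6->C; (2,4):dx=+8,dy=+12->C; (2,5):dx=+7,dy=+10->C
  (2,6):dx=+6,dy=+7->C; (2,7):dx=+5,dy=+5->C; (2,8):dx=+2,dy=+1->C; (2,9):dx=-1,dy=-5->C
  (2,10):dx=+3,dy=+4->C; (3,4):dx=+13,dy=+18->C; (3,5):dx=+12,dy=+16->C; (3,6):dx=+11,dy=+13->C
  (3,7):dx=+10,dy=+11->C; (3,8):dx=+7,dy=+7->C; (3,9):dx=+4,dy=+1->C; (3,10):dx=+8,dy=+10->C
  (4,5):dx=-1,dy=-2->C; (4,6):dx=-2,dy=-5->C; (4,7):dx=-3,dy=-7->C; (4,8):dx=-6,dy=-11->C
  (4,9):dx=-9,dy=-17->C; (4,10):dx=-5,dy=-8->C; (5,6):dx=-1,dy=-3->C; (5,7):dx=-2,dy=-5->C
  (5,8):dx=-5,dy=-9->C; (5,9):dx=-8,dy=-15->C; (5,10):dx=-4,dy=-6->C; (6,7):dx=-1,dy=-2->C
  (6,8):dx=-4,dy=-6->C; (6,9):dx=-7,dy=-12->C; (6,10):dx=-3,dy=-3->C; (7,8):dx=-3,dy=-4->C
  (7,9):dx=-6,dy=-10->C; (7,10):dx=-2,dy=-1->C; (8,9):dx=-3,dy=-6->C; (8,10):dx=+1,dy=+3->C
  (9,10):dx=+4,dy=+9->C
Step 2: C = 44, D = 1, total pairs = 45.
Step 3: tau = (C - D)/(n(n-1)/2) = (44 - 1)/45 = 0.955556.
Step 4: Exact two-sided p-value (enumerate n! = 3628800 permutations of y under H0): p = 0.000006.
Step 5: alpha = 0.1. reject H0.

tau_b = 0.9556 (C=44, D=1), p = 0.000006, reject H0.


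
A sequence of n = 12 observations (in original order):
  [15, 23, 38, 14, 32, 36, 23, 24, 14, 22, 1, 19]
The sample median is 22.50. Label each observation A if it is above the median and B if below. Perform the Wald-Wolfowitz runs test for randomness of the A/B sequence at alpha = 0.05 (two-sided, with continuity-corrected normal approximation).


Step 1: Compute median = 22.50; label A = above, B = below.
Labels in order: BAABAAAABBBB  (n_A = 6, n_B = 6)
Step 2: Count runs R = 5.
Step 3: Under H0 (random ordering), E[R] = 2*n_A*n_B/(n_A+n_B) + 1 = 2*6*6/12 + 1 = 7.0000.
        Var[R] = 2*n_A*n_B*(2*n_A*n_B - n_A - n_B) / ((n_A+n_B)^2 * (n_A+n_B-1)) = 4320/1584 = 2.7273.
        SD[R] = 1.6514.
Step 4: Continuity-corrected z = (R + 0.5 - E[R]) / SD[R] = (5 + 0.5 - 7.0000) / 1.6514 = -0.9083.
Step 5: Two-sided p-value via normal approximation = 2*(1 - Phi(|z|)) = 0.363722.
Step 6: alpha = 0.05. fail to reject H0.

R = 5, z = -0.9083, p = 0.363722, fail to reject H0.


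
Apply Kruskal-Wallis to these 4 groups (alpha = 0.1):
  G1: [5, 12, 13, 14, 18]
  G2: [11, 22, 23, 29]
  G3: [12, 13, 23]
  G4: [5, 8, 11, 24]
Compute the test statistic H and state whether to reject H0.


Step 1: Combine all N = 16 observations and assign midranks.
sorted (value, group, rank): (5,G1,1.5), (5,G4,1.5), (8,G4,3), (11,G2,4.5), (11,G4,4.5), (12,G1,6.5), (12,G3,6.5), (13,G1,8.5), (13,G3,8.5), (14,G1,10), (18,G1,11), (22,G2,12), (23,G2,13.5), (23,G3,13.5), (24,G4,15), (29,G2,16)
Step 2: Sum ranks within each group.
R_1 = 37.5 (n_1 = 5)
R_2 = 46 (n_2 = 4)
R_3 = 28.5 (n_3 = 3)
R_4 = 24 (n_4 = 4)
Step 3: H = 12/(N(N+1)) * sum(R_i^2/n_i) - 3(N+1)
     = 12/(16*17) * (37.5^2/5 + 46^2/4 + 28.5^2/3 + 24^2/4) - 3*17
     = 0.044118 * 1225 - 51
     = 3.044118.
Step 4: Ties present; correction factor C = 1 - 30/(16^3 - 16) = 0.992647. Corrected H = 3.044118 / 0.992647 = 3.066667.
Step 5: Under H0, H ~ chi^2(3); p-value = 0.381460.
Step 6: alpha = 0.1. fail to reject H0.

H = 3.0667, df = 3, p = 0.381460, fail to reject H0.


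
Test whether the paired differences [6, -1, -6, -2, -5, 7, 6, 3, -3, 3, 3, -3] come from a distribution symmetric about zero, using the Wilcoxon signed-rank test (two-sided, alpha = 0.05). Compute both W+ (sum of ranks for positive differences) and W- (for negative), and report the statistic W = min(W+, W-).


Step 1: Drop any zero differences (none here) and take |d_i|.
|d| = [6, 1, 6, 2, 5, 7, 6, 3, 3, 3, 3, 3]
Step 2: Midrank |d_i| (ties get averaged ranks).
ranks: |6|->10, |1|->1, |6|->10, |2|->2, |5|->8, |7|->12, |6|->10, |3|->5, |3|->5, |3|->5, |3|->5, |3|->5
Step 3: Attach original signs; sum ranks with positive sign and with negative sign.
W+ = 10 + 12 + 10 + 5 + 5 + 5 = 47
W- = 1 + 10 + 2 + 8 + 5 + 5 = 31
(Check: W+ + W- = 78 should equal n(n+1)/2 = 78.)
Step 4: Test statistic W = min(W+, W-) = 31.
Step 5: Ties in |d|, so use the tie-corrected normal approximation.
        E[W] = n(n+1)/4 = 12*13/4 = 39.
        Tie groups: |d|=3 (t=5), |d|=6 (t=3); sum(t^3 - t) = 144.
        Var[W] = n(n+1)(2n+1)/24 - sum(t^3-t)/48 = 3900/24 - 144/48 = 159.5.
        z = (W - E[W]) / sqrt(Var[W]) = (31 - 39) / 12.6293 = -0.6334.
        Two-sided p = 2*Phi(z) = 0.526442.
Step 6: alpha = 0.05. fail to reject H0.

W+ = 47, W- = 31, W = min = 31, p = 0.526442, fail to reject H0.


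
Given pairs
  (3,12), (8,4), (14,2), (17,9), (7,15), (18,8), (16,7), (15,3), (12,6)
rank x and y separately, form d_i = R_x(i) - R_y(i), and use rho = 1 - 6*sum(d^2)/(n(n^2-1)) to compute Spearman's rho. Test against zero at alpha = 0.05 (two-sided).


Step 1: Rank x and y separately (midranks; no ties here).
rank(x): 3->1, 8->3, 14->5, 17->8, 7->2, 18->9, 16->7, 15->6, 12->4
rank(y): 12->8, 4->3, 2->1, 9->7, 15->9, 8->6, 7->5, 3->2, 6->4
Step 2: d_i = R_x(i) - R_y(i); compute d_i^2.
  (1-8)^2=49, (3-3)^2=0, (5-1)^2=16, (8-7)^2=1, (2-9)^2=49, (9-6)^2=9, (7-5)^2=4, (6-2)^2=16, (4-4)^2=0
sum(d^2) = 144.
Step 3: rho = 1 - 6*144 / (9*(9^2 - 1)) = 1 - 864/720 = -0.200000.
Step 4: Under H0, t = rho * sqrt((n-2)/(1-rho^2)) = -0.5401 ~ t(7).
Step 5: Two-sided p-value from the t-distribution with 7 df = 0.605901.
Step 6: alpha = 0.05. fail to reject H0.

rho = -0.2000, p = 0.605901, fail to reject H0 at alpha = 0.05.


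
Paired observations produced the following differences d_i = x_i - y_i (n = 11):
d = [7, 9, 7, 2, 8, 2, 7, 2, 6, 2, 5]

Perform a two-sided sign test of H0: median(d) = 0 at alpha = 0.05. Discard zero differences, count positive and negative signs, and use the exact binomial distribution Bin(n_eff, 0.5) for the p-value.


Step 1: Discard zero differences. Original n = 11; n_eff = number of nonzero differences = 11.
Nonzero differences (with sign): +7, +9, +7, +2, +8, +2, +7, +2, +6, +2, +5
Step 2: Count signs: positive = 11, negative = 0.
Step 3: Under H0: P(positive) = 0.5, so the number of positives S ~ Bin(11, 0.5).
Step 4: Two-sided exact p-value = sum of Bin(11,0.5) probabilities at or below the observed probability = 0.000977.
Step 5: alpha = 0.05. reject H0.

n_eff = 11, pos = 11, neg = 0, p = 0.000977, reject H0.


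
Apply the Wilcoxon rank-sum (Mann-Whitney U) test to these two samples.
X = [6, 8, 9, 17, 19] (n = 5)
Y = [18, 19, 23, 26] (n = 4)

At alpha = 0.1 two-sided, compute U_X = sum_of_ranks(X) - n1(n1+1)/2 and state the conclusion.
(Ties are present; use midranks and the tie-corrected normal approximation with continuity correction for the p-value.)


Step 1: Combine and sort all 9 observations; assign midranks.
sorted (value, group): (6,X), (8,X), (9,X), (17,X), (18,Y), (19,X), (19,Y), (23,Y), (26,Y)
ranks: 6->1, 8->2, 9->3, 17->4, 18->5, 19->6.5, 19->6.5, 23->8, 26->9
Step 2: Rank sum for X: R1 = 1 + 2 + 3 + 4 + 6.5 = 16.5.
Step 3: U_X = R1 - n1(n1+1)/2 = 16.5 - 5*6/2 = 16.5 - 15 = 1.5.
       U_Y = n1*n2 - U_X = 20 - 1.5 = 18.5.
Step 4: Ties are present, so use the tie-corrected normal approximation (with continuity correction) for the p-value.
Step 5: p-value = 0.049090; compare to alpha = 0.1. reject H0.

U_X = 1.5, p = 0.049090, reject H0 at alpha = 0.1.
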